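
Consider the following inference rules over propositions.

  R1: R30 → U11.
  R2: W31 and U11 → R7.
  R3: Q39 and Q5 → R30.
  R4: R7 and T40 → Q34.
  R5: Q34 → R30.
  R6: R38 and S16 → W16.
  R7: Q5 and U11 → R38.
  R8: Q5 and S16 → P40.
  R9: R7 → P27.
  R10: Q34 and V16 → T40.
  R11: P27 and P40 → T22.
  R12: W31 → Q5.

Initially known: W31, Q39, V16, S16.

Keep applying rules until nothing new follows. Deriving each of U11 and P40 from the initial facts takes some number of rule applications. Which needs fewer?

P40

P40: From W31, R12 gives Q5. From Q5 and S16, R8 gives P40. [2 rule applications]
U11: W31 holds, so Q5 follows (R12). From Q39 and Q5, R3 gives R30. From R30, R1 gives U11. [3 rule applications]
P40 needs fewer.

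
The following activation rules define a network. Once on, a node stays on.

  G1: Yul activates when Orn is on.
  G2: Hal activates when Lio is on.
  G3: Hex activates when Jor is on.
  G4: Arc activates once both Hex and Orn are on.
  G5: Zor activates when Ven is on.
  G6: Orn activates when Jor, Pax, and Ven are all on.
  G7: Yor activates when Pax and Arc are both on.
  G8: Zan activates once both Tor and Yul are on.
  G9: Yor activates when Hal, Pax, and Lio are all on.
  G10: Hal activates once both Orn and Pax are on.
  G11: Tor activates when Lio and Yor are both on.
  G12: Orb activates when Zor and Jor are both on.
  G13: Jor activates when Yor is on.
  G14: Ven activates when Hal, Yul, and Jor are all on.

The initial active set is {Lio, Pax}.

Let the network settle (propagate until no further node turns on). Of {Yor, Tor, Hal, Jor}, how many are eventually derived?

4

G2: Lio on → Hal on.
Hal, Pax, and Lio are on, so Yor activates (G9).
Yor is on, so Jor activates (G13).
G11: Lio and Yor on → Tor on.
Yor: reached.
Tor: reached.
Hal: reached.
Jor: reached.
All 4 are reached.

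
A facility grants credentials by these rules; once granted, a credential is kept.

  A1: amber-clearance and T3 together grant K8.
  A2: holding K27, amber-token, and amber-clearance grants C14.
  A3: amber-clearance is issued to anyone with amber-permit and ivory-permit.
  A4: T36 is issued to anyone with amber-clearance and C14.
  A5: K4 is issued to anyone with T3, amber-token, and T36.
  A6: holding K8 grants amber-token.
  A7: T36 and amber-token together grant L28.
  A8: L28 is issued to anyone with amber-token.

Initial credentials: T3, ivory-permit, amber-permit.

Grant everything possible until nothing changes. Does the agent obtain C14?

C14 would need K27, amber-token, and amber-clearance (A2), but K27 is never granted.

No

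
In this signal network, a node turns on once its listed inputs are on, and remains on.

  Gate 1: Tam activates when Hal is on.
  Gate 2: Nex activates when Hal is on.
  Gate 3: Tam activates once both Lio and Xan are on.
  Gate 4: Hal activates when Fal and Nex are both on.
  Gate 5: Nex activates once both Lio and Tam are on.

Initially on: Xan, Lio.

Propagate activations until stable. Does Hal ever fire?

Hal would need Fal and Nex (Gate 4), but Fal never turns on.

No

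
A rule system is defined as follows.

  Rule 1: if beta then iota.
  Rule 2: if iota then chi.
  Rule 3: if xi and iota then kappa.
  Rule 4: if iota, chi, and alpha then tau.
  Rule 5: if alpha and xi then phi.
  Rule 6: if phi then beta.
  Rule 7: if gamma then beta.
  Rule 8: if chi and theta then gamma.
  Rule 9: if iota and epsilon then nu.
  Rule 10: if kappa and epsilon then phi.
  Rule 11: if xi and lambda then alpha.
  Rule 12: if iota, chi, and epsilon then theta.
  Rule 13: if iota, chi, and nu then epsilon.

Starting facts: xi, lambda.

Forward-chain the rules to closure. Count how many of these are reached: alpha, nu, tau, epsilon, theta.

xi and lambda hold, so alpha follows (Rule 11).
alpha and xi hold, so phi follows (Rule 5).
From phi, Rule 6 gives beta.
beta holds, so iota follows (Rule 1).
From iota, Rule 2 gives chi.
iota, chi, and alpha hold, so tau follows (Rule 4).
alpha: reached.
nu would need iota and epsilon (Rule 9), but epsilon is never established.
tau: reached.
epsilon would need iota, chi, and nu (Rule 13), but nu is never established.
theta would need iota, chi, and epsilon (Rule 12), but epsilon is never established.
Reached: alpha and tau — 2 of the 5.

2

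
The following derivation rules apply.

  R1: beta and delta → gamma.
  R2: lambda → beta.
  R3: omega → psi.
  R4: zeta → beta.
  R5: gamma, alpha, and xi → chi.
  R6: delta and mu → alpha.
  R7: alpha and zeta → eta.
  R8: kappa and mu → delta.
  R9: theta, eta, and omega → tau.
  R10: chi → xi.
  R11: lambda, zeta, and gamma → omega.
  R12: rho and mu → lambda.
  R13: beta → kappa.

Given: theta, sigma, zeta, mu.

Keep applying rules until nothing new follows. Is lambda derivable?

No

lambda would need rho and mu (R12), but rho is never established.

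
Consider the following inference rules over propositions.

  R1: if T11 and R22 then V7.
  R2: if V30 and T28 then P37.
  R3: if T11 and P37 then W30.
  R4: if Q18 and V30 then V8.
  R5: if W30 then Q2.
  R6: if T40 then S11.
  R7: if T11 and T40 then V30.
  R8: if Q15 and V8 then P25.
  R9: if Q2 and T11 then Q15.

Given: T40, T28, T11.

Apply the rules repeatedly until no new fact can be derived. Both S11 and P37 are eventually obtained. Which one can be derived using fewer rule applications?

S11: From T40, R6 gives S11. [1 rule application]
P37: From T11 and T40, R7 gives V30. V30 and T28 hold, so P37 follows (R2). [2 rule applications]
S11 needs fewer.

S11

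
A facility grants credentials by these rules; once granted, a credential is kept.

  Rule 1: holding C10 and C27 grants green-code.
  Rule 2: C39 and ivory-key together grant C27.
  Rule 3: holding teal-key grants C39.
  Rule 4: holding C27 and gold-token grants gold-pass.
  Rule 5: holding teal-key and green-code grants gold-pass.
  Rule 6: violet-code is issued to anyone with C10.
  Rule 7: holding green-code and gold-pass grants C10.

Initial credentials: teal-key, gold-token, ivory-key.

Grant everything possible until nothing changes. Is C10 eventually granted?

No

C10 would need green-code and gold-pass (Rule 7), but green-code is never granted.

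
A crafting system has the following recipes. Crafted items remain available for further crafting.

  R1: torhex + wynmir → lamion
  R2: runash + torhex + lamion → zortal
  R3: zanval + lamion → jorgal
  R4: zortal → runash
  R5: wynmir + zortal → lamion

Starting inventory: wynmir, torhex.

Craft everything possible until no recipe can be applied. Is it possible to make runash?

No

runash would need zortal (R4), but zortal is never obtained.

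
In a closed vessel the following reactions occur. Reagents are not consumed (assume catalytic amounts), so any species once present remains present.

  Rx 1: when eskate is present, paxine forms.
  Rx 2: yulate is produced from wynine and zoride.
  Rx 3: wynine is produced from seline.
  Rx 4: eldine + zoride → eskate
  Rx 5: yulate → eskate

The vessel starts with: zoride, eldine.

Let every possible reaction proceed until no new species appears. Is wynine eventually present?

No

wynine would need seline (Rx 3), but seline never forms.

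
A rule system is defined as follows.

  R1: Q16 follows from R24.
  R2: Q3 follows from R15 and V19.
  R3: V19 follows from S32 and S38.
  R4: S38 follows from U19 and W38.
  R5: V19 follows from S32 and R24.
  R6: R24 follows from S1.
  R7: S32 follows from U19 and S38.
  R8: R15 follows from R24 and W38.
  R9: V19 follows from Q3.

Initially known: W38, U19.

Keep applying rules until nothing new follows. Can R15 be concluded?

No

R15 would need R24 and W38 (R8), but R24 is never established.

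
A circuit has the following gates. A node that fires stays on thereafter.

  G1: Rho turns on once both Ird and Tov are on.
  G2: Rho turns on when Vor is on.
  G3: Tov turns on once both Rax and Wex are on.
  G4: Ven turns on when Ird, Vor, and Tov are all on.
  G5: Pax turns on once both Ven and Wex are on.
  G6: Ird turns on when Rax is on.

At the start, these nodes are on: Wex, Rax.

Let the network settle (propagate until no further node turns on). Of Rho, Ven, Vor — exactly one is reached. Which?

G3: Rax and Wex on → Tov on.
Rax is on, so Ird turns on (G6).
G1: Ird and Tov on → Rho on.
No rule produces Vor, and it is not given. Ven would need Ird, Vor, and Tov (G4), but Vor never turns on.

Rho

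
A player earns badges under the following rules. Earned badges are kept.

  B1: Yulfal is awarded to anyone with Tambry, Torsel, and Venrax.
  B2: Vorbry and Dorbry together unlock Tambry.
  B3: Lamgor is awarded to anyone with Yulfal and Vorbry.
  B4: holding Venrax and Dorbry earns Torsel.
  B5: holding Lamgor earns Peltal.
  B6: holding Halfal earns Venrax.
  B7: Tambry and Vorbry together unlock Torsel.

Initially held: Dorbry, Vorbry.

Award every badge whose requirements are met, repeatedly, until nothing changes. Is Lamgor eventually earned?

No

Lamgor would need Yulfal and Vorbry (B3), but Yulfal is never earned.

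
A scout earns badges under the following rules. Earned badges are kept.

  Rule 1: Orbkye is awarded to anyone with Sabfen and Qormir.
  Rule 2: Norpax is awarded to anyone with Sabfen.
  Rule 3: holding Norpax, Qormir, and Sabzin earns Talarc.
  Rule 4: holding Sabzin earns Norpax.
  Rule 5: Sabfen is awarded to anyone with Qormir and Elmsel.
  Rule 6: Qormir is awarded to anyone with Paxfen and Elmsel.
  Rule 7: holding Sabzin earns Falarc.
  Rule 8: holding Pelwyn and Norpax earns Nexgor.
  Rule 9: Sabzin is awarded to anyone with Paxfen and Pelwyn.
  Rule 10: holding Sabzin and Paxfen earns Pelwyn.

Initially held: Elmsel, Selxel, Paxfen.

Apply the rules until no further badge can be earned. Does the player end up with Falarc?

No

Falarc would need Sabzin (Rule 7), but Sabzin is never earned.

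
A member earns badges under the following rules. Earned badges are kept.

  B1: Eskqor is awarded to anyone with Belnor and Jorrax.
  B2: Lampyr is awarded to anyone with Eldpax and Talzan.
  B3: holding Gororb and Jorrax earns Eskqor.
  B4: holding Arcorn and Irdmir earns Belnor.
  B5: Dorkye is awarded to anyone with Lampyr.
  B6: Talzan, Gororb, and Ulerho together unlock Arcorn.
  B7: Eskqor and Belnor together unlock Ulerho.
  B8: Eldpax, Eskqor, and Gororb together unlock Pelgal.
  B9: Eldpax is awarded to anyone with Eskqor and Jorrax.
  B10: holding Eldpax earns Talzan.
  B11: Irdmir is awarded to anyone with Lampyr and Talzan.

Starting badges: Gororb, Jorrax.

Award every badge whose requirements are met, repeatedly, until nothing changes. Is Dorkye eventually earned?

With Gororb and Jorrax, Eskqor is earned (B3).
With Eskqor and Jorrax, Eldpax is earned (B9).
With Eldpax, Talzan is earned (B10).
With Eldpax and Talzan, Lampyr is earned (B2).
With Lampyr, Dorkye is earned (B5).

Yes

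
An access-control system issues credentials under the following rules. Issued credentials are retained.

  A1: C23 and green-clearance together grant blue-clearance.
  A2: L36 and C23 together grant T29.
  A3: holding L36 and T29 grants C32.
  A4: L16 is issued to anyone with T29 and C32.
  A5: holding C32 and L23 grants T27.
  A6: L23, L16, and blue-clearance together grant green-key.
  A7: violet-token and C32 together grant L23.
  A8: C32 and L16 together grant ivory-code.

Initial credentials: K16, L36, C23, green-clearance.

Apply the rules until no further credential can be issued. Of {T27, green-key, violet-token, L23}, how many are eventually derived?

T27 would need C32 and L23 (A5), but L23 is never granted.
green-key would need L23, L16, and blue-clearance (A6), but L23 is never granted.
No rule produces violet-token, and it is not given.
L23 would need violet-token and C32 (A7), but violet-token is never granted.
None of the 4 are reached.

0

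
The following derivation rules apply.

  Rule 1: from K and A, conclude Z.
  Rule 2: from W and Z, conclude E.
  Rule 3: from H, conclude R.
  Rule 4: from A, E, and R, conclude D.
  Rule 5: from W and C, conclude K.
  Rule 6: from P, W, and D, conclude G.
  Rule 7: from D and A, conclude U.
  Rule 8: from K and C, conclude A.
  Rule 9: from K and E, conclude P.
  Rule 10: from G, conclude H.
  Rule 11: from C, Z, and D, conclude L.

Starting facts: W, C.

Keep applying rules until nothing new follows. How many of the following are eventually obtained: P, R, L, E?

From W and C, Rule 5 gives K.
K and C hold, so A follows (Rule 8).
From K and A, Rule 1 gives Z.
W and Z hold, so E follows (Rule 2).
K and E hold, so P follows (Rule 9).
P: reached.
R would need H (Rule 3), but H is never established.
L would need C, Z, and D (Rule 11), but D is never established.
E: reached.
Reached: P and E — 2 of the 4.

2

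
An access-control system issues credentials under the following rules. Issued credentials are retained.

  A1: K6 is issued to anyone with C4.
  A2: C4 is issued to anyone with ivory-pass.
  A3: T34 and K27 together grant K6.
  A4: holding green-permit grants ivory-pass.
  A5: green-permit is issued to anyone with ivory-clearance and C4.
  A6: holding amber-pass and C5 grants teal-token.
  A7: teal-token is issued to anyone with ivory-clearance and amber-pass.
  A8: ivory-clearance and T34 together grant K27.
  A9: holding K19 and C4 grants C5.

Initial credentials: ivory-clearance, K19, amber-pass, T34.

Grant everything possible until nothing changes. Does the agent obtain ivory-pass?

ivory-pass would need green-permit (A4), but green-permit is never granted.

No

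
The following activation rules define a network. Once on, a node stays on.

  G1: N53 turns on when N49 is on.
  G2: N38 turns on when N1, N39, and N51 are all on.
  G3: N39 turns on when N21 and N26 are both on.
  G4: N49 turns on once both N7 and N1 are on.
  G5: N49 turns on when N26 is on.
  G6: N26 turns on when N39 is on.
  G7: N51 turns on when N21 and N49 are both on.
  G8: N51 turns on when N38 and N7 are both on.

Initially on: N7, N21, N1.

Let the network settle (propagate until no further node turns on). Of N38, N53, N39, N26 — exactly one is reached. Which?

N7 and N1 are on, so N49 turns on (G4).
G1: N49 on → N53 on.
N38 would need N1, N39, and N51 (G2), but N39 never turns on. N26 would need N39 (G6), but N39 never turns on. N39 would need N21 and N26 (G3), but N26 never turns on.

N53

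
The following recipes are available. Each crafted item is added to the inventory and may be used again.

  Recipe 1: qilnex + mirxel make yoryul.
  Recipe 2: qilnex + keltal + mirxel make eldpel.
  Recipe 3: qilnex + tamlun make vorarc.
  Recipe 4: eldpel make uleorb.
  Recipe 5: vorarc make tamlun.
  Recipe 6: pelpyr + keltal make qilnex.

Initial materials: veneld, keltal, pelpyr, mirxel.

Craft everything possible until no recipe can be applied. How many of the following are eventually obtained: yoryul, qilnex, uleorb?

Using Recipe 6, pelpyr and keltal make qilnex.
Using Recipe 2, qilnex, keltal, and mirxel make eldpel.
qilnex + mirxel → yoryul (Recipe 1).
eldpel → uleorb (Recipe 4).
yoryul: reached.
qilnex: reached.
uleorb: reached.
All 3 are reached.

3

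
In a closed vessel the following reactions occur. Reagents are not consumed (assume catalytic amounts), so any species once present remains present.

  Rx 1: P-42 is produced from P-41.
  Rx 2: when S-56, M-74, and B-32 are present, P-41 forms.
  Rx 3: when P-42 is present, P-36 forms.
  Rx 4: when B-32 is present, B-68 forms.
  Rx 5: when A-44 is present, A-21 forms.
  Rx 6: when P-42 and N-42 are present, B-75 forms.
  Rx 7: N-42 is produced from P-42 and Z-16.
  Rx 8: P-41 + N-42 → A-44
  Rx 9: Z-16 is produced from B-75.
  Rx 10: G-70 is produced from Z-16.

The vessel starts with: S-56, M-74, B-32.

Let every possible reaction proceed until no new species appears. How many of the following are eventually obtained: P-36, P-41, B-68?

3

S-56, M-74, and B-32 present → P-41 forms (Rx 2).
B-32 present → B-68 forms (Rx 4).
P-41 present → P-42 forms (Rx 1).
P-42 present → P-36 forms (Rx 3).
P-36: reached.
P-41: reached.
B-68: reached.
All 3 are reached.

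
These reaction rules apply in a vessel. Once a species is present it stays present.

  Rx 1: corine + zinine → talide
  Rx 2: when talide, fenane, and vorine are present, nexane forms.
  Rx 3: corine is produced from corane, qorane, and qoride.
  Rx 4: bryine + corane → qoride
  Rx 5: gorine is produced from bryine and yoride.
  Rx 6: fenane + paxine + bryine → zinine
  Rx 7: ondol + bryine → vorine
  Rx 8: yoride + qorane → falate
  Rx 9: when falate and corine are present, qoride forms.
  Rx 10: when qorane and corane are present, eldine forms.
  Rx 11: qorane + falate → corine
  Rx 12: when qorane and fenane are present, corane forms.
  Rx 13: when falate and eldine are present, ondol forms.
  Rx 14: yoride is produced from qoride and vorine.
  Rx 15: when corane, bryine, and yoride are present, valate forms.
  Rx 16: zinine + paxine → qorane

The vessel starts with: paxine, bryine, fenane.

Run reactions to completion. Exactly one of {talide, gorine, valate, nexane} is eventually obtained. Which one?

talide

fenane, paxine, and bryine present → zinine forms (Rx 6).
zinine and paxine present → qorane forms (Rx 16).
qorane and fenane present → corane forms (Rx 12).
bryine and corane present → qoride forms (Rx 4).
corane, qorane, and qoride present → corine forms (Rx 3).
corine and zinine present → talide forms (Rx 1).
valate would need corane, bryine, and yoride (Rx 15), but yoride never forms. nexane would need talide, fenane, and vorine (Rx 2), but vorine never forms. gorine would need bryine and yoride (Rx 5), but yoride never forms.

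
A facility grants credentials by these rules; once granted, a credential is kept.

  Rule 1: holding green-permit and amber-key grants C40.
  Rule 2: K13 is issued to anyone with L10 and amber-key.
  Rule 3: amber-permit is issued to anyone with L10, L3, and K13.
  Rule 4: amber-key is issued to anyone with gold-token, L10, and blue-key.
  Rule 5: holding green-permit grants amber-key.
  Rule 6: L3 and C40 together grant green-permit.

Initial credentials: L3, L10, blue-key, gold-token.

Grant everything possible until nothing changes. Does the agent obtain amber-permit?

Yes

Holding gold-token, L10, and blue-key grants amber-key (Rule 4).
Holding L10 and amber-key grants K13 (Rule 2).
Holding L10, L3, and K13 grants amber-permit (Rule 3).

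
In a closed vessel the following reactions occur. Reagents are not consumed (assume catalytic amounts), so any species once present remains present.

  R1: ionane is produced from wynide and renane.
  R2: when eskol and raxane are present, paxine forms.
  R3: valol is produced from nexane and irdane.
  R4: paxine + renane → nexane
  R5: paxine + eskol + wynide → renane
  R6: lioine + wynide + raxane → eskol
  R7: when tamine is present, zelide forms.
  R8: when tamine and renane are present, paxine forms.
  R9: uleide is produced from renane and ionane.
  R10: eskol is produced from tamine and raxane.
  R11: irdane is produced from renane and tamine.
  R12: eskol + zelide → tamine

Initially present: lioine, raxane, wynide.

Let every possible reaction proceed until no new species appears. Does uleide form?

Yes

lioine, wynide, and raxane present → eskol forms (R6).
eskol and raxane present → paxine forms (R2).
paxine, eskol, and wynide present → renane forms (R5).
wynide and renane present → ionane forms (R1).
renane and ionane present → uleide forms (R9).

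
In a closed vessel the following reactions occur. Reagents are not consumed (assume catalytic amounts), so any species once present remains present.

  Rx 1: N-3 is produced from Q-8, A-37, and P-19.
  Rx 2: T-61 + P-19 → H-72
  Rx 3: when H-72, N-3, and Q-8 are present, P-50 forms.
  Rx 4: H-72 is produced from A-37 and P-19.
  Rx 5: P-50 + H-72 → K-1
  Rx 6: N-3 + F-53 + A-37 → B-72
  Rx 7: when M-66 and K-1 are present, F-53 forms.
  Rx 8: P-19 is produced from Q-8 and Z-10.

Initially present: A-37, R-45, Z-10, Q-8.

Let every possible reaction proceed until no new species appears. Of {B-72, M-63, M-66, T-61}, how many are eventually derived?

B-72 would need N-3, F-53, and A-37 (Rx 6), but F-53 never forms.
No rule produces M-63, and it is not given.
No rule produces M-66, and it is not given.
No rule produces T-61, and it is not given.
None of the 4 are reached.

0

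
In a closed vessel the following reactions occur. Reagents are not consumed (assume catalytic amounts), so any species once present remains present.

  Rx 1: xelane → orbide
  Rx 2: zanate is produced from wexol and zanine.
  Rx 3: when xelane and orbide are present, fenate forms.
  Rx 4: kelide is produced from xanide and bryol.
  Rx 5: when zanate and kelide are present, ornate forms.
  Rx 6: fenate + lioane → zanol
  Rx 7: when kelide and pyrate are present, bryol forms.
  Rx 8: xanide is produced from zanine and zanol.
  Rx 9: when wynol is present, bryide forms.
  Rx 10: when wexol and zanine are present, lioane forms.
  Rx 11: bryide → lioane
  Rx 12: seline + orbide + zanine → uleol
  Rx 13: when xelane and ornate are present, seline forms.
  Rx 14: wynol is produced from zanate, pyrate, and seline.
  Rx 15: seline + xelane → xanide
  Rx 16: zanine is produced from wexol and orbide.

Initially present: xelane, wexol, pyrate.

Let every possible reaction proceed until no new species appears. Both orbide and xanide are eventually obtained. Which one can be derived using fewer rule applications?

orbide

orbide: xelane present → orbide forms (Rx 1). [1 rule application]
xanide: xelane present → orbide forms (Rx 1). wexol and orbide present → zanine forms (Rx 16). xelane and orbide present → fenate forms (Rx 3). wexol and zanine present → lioane forms (Rx 10). fenate and lioane present → zanol forms (Rx 6). zanine and zanol present → xanide forms (Rx 8). [6 rule applications]
orbide needs fewer.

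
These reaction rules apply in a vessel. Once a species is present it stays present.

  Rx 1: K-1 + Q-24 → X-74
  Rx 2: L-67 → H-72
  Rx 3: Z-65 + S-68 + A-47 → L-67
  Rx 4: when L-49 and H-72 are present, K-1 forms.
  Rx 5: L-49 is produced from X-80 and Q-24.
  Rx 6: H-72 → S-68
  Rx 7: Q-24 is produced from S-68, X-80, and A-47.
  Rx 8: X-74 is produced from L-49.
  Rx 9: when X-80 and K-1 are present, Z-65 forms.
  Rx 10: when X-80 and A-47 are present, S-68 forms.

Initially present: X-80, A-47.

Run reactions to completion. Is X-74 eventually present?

Yes

X-80 and A-47 present → S-68 forms (Rx 10).
S-68, X-80, and A-47 present → Q-24 forms (Rx 7).
X-80 and Q-24 present → L-49 forms (Rx 5).
L-49 present → X-74 forms (Rx 8).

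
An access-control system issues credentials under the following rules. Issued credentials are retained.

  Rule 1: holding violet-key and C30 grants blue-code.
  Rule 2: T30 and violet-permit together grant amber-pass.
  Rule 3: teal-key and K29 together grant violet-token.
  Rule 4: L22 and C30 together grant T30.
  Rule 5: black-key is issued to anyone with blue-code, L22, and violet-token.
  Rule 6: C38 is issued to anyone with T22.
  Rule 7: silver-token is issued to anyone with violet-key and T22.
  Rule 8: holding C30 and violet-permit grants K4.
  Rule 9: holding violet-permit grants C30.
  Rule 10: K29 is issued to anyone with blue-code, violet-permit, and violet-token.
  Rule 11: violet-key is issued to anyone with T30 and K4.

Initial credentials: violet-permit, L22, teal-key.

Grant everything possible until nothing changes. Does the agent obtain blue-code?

Holding violet-permit grants C30 (Rule 9).
Holding L22 and C30 grants T30 (Rule 4).
Holding C30 and violet-permit grants K4 (Rule 8).
Holding T30 and K4 grants violet-key (Rule 11).
Holding violet-key and C30 grants blue-code (Rule 1).

Yes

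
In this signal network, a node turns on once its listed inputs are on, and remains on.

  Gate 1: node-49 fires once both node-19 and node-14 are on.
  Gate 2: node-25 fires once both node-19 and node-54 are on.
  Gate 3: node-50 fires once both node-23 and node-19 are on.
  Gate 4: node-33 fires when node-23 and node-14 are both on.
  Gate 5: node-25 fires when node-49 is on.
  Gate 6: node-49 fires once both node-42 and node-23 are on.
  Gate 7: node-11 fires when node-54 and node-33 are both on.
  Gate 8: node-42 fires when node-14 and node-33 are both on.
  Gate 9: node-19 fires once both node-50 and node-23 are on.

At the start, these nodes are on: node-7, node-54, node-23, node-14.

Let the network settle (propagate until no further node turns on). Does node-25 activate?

Yes

Gate 4: node-23 and node-14 on → node-33 on.
Gate 8: node-14 and node-33 on → node-42 on.
Gate 6: node-42 and node-23 on → node-49 on.
Gate 5: node-49 on → node-25 on.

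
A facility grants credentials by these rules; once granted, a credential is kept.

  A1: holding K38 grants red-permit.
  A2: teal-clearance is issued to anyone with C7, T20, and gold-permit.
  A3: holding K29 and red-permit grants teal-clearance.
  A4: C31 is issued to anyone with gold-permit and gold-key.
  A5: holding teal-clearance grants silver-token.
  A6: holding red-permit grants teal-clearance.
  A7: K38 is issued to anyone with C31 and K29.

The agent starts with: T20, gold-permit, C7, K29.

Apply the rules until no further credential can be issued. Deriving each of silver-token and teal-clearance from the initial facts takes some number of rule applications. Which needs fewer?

teal-clearance: Holding C7, T20, and gold-permit grants teal-clearance (A2). [1 rule application]
silver-token: Holding C7, T20, and gold-permit grants teal-clearance (A2). Holding teal-clearance grants silver-token (A5). [2 rule applications]
teal-clearance needs fewer.

teal-clearance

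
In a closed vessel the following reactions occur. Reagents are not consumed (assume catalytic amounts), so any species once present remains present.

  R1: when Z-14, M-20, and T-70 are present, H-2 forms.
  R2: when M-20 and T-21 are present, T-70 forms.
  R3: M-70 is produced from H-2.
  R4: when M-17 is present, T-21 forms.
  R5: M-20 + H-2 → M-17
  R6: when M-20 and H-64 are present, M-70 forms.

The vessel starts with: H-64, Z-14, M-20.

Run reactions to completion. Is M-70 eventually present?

M-20 and H-64 present → M-70 forms (R6).

Yes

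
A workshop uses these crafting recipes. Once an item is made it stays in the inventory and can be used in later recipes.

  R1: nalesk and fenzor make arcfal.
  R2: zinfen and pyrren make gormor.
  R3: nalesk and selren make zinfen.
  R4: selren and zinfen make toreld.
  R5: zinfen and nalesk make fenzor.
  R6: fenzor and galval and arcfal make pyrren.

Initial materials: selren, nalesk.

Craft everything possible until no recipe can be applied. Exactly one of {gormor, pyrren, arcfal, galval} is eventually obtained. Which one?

nalesk and selren → zinfen (R3).
Using R5, zinfen and nalesk make fenzor.
Using R1, nalesk and fenzor make arcfal.
gormor would need zinfen and pyrren (R2), but pyrren is never obtained. pyrren would need fenzor, galval, and arcfal (R6), but galval is never obtained. No rule produces galval, and it is not given.

arcfal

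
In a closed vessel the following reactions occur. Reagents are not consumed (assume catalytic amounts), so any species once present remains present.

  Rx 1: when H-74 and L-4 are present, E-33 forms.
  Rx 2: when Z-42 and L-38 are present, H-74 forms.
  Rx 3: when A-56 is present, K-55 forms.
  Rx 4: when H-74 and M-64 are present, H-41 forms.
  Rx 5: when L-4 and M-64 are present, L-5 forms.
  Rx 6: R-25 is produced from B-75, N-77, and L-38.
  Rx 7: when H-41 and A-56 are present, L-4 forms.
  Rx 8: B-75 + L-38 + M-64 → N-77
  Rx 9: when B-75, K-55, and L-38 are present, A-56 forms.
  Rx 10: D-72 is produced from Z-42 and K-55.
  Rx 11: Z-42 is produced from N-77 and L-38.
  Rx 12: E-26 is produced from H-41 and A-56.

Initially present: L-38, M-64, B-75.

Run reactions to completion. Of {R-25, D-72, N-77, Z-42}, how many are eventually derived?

3

B-75, L-38, and M-64 present → N-77 forms (Rx 8).
N-77 and L-38 present → Z-42 forms (Rx 11).
B-75, N-77, and L-38 present → R-25 forms (Rx 6).
R-25: reached.
D-72 would need Z-42 and K-55 (Rx 10), but K-55 never forms.
N-77: reached.
Z-42: reached.
Reached: R-25, N-77, and Z-42 — 3 of the 4.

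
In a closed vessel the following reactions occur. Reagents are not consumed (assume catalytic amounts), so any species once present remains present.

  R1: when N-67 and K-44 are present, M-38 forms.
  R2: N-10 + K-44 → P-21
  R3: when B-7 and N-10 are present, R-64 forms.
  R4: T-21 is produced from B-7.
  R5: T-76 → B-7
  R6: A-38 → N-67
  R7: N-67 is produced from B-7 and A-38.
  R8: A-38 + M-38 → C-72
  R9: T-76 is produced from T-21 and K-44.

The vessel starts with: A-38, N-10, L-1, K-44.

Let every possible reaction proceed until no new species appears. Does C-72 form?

Yes

A-38 present → N-67 forms (R6).
N-67 and K-44 present → M-38 forms (R1).
A-38 and M-38 present → C-72 forms (R8).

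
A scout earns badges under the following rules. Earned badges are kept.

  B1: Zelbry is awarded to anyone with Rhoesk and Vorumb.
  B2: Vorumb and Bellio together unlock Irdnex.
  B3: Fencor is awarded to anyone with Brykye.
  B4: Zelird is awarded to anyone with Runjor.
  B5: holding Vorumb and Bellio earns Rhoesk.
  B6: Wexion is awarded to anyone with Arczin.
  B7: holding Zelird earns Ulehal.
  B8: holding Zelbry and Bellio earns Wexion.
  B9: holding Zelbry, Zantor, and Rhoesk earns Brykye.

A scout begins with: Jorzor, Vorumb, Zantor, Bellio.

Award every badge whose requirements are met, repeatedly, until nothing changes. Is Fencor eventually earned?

Yes

With Vorumb and Bellio, Rhoesk is earned (B5).
With Rhoesk and Vorumb, Zelbry is earned (B1).
With Zelbry, Zantor, and Rhoesk, Brykye is earned (B9).
With Brykye, Fencor is earned (B3).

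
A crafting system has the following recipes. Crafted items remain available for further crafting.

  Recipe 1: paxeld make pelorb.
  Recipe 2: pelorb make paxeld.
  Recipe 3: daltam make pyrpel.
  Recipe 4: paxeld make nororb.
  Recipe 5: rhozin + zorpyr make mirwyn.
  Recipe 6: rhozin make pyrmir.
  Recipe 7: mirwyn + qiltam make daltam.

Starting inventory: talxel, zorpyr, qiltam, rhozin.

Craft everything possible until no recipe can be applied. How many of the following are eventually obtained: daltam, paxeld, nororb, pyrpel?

rhozin + zorpyr → mirwyn (Recipe 5).
mirwyn + qiltam → daltam (Recipe 7).
daltam → pyrpel (Recipe 3).
daltam: reached.
paxeld would need pelorb (Recipe 2), but pelorb is never obtained.
nororb would need paxeld (Recipe 4), but paxeld is never obtained.
pyrpel: reached.
Reached: daltam and pyrpel — 2 of the 4.

2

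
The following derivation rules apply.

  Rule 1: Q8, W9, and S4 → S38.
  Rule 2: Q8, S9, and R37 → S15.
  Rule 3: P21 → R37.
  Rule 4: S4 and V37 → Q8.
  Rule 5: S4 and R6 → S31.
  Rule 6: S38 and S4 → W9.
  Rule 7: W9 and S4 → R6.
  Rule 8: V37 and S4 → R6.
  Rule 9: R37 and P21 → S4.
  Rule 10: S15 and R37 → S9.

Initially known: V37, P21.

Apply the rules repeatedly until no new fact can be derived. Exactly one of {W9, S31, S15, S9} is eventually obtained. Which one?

P21 holds, so R37 follows (Rule 3).
From R37 and P21, Rule 9 gives S4.
V37 and S4 hold, so R6 follows (Rule 8).
From S4 and R6, Rule 5 gives S31.
S9 would need S15 and R37 (Rule 10), but S15 is never established. S15 would need Q8, S9, and R37 (Rule 2), but S9 is never established. W9 would need S38 and S4 (Rule 6), but S38 is never established.

S31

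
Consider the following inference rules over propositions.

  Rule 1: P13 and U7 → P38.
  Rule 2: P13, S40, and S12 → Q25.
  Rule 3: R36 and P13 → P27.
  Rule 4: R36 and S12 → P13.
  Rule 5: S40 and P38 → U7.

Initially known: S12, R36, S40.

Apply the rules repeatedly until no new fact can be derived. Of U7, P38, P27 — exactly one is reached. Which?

From R36 and S12, Rule 4 gives P13.
From R36 and P13, Rule 3 gives P27.
P38 would need P13 and U7 (Rule 1), but U7 is never established. U7 would need S40 and P38 (Rule 5), but P38 is never established.

P27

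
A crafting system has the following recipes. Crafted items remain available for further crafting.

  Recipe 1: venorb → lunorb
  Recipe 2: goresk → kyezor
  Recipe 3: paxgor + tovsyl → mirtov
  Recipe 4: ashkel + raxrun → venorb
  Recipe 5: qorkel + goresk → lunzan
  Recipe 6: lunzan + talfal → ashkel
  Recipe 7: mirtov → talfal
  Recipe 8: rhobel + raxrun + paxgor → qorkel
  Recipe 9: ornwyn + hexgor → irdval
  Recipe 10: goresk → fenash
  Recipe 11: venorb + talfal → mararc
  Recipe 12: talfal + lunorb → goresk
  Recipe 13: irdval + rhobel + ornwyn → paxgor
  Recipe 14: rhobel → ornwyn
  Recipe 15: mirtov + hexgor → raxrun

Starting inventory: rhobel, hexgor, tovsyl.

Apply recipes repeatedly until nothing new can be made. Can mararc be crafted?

No

mararc would need venorb and talfal (Recipe 11), but venorb is never obtained.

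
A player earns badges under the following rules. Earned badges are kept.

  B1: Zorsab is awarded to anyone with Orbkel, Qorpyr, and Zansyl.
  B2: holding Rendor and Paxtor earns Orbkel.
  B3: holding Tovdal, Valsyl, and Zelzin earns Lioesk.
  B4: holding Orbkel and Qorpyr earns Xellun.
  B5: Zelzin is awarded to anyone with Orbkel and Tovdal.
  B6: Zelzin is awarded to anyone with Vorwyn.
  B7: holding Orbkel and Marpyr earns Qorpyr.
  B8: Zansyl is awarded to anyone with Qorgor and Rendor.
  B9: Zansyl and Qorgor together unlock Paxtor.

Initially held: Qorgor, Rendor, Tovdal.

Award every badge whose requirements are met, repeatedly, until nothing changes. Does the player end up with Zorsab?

No

Zorsab would need Orbkel, Qorpyr, and Zansyl (B1), but Qorpyr is never earned.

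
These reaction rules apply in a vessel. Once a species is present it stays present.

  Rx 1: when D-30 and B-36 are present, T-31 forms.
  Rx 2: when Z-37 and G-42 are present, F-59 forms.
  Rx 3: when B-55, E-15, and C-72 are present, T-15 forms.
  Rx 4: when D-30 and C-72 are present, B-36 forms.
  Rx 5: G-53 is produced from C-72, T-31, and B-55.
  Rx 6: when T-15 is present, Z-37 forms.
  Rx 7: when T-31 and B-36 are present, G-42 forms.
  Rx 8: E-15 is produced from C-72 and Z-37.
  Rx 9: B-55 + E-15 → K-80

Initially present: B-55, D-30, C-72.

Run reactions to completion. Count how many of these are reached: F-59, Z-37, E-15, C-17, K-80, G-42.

D-30 and C-72 present → B-36 forms (Rx 4).
D-30 and B-36 present → T-31 forms (Rx 1).
T-31 and B-36 present → G-42 forms (Rx 7).
F-59 would need Z-37 and G-42 (Rx 2), but Z-37 never forms.
Z-37 would need T-15 (Rx 6), but T-15 never forms.
E-15 would need C-72 and Z-37 (Rx 8), but Z-37 never forms.
No rule produces C-17, and it is not given.
K-80 would need B-55 and E-15 (Rx 9), but E-15 never forms.
G-42: reached.
Reached: G-42 — 1 of the 6.

1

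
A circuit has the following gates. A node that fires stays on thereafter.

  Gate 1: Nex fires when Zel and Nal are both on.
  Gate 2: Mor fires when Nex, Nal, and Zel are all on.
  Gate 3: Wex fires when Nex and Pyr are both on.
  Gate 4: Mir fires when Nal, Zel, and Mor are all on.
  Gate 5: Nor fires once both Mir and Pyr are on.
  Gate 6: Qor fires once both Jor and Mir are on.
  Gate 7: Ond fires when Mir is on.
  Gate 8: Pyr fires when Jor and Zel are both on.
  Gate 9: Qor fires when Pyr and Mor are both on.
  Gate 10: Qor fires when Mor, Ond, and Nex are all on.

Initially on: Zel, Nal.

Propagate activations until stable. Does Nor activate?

No

Nor would need Mir and Pyr (Gate 5), but Pyr never turns on.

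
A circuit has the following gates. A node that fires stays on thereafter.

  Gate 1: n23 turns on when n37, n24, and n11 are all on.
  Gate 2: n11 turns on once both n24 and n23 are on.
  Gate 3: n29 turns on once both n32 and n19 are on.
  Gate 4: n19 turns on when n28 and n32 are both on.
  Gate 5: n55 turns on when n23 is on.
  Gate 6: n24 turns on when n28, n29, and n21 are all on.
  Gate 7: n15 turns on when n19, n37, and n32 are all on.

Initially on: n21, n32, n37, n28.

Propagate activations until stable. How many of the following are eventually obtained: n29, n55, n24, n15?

3

Gate 4: n28 and n32 on → n19 on.
n32 and n19 are on, so n29 turns on (Gate 3).
Gate 7: n19, n37, and n32 on → n15 on.
n28, n29, and n21 are on, so n24 turns on (Gate 6).
n29: reached.
n55 would need n23 (Gate 5), but n23 never turns on.
n24: reached.
n15: reached.
Reached: n29, n24, and n15 — 3 of the 4.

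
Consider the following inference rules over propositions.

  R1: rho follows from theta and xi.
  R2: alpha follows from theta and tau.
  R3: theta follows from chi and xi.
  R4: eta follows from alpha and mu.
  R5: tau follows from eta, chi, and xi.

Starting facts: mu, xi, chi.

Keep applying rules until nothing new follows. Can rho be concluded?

From chi and xi, R3 gives theta.
theta and xi hold, so rho follows (R1).

Yes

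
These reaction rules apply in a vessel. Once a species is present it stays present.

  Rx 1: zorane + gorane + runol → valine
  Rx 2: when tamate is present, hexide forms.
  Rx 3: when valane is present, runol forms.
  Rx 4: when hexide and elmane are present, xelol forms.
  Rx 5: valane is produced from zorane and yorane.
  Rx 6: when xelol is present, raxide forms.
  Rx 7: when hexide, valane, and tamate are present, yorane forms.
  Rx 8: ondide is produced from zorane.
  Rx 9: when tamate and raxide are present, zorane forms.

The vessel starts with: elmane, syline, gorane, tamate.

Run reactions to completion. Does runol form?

No

runol would need valane (Rx 3), but valane never forms.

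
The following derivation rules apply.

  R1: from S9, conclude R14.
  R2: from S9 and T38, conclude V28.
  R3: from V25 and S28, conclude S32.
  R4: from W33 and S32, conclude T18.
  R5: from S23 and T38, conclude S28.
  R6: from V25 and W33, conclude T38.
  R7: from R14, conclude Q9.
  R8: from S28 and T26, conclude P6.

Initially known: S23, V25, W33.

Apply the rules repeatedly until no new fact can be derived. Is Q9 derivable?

Q9 would need R14 (R7), but R14 is never established.

No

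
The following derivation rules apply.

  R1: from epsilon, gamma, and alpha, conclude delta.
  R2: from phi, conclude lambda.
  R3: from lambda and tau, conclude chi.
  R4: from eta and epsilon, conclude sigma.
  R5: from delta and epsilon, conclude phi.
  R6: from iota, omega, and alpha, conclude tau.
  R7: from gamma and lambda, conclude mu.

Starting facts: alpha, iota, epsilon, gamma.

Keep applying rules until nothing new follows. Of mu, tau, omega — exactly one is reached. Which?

epsilon, gamma, and alpha hold, so delta follows (R1).
delta and epsilon hold, so phi follows (R5).
phi holds, so lambda follows (R2).
From gamma and lambda, R7 gives mu.
No rule produces omega, and it is not given. tau would need iota, omega, and alpha (R6), but omega is never established.

mu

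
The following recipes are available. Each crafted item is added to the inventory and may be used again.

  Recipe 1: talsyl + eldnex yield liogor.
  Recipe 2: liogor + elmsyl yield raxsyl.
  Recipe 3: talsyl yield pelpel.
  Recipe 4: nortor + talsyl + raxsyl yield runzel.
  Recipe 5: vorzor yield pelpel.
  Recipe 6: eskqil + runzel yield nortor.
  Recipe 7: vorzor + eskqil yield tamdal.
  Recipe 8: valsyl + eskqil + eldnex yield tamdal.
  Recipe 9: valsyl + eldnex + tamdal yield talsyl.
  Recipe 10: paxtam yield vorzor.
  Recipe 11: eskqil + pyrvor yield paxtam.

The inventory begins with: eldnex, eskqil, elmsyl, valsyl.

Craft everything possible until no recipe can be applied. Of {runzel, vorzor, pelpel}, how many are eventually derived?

Using Recipe 8, valsyl, eskqil, and eldnex make tamdal.
Using Recipe 9, valsyl, eldnex, and tamdal make talsyl.
talsyl → pelpel (Recipe 3).
runzel would need nortor, talsyl, and raxsyl (Recipe 4), but nortor is never obtained.
vorzor would need paxtam (Recipe 10), but paxtam is never obtained.
pelpel: reached.
Reached: pelpel — 1 of the 3.

1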